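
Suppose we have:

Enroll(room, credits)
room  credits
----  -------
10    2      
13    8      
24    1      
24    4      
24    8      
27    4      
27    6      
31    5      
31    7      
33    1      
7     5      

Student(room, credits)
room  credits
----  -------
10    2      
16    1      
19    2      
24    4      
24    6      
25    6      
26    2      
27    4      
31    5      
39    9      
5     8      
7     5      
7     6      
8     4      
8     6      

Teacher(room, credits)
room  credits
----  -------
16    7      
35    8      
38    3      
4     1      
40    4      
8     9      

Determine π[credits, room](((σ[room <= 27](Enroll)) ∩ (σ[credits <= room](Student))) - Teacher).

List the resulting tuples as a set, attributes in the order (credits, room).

{(2, 10), (4, 24), (4, 27), (5, 7)}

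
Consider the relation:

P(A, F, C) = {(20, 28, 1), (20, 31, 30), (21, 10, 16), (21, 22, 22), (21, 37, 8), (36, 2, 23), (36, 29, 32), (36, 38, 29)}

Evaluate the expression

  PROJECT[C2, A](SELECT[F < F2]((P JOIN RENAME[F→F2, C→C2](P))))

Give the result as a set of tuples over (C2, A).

{(22, 21), (29, 36), (30, 20), (32, 36), (8, 21)}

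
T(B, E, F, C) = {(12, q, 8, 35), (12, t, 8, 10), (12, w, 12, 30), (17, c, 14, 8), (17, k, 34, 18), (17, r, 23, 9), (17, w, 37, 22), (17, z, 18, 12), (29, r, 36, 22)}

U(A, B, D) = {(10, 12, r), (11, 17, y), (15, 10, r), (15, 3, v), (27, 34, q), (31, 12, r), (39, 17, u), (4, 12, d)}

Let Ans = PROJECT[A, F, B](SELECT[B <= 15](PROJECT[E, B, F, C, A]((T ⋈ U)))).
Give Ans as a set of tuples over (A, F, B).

{(10, 12, 12), (10, 8, 12), (31, 12, 12), (31, 8, 12), (4, 12, 12), (4, 8, 12)}

Joining T and U on B yields {(12, q, 8, 35, 10, r), (12, q, 8, 35, 31, r), (12, q, 8, 35, 4, d), (12, t, 8, 10, 10, r), (12, t, 8, 10, 31, r), (12, t, 8, 10, 4, d), (12, w, 12, 30, 10, r), (12, w, 12, 30, 31, r), (12, w, 12, 30, 4, d), (17, c, 14, 8, 11, y), (17, c, 14, 8, 39, u), (17, k, 34, 18, 11, y), (17, k, 34, 18, 39, u), (17, r, 23, 9, 11, y), (17, r, 23, 9, 39, u), (17, w, 37, 22, 11, y), (17, w, 37, 22, 39, u), (17, z, 18, 12, 11, y), (17, z, 18, 12, 39, u)}.
π_{E, B, F, C, A} gives {(c, 17, 14, 8, 11), (c, 17, 14, 8, 39), (k, 17, 34, 18, 11), (k, 17, 34, 18, 39), (q, 12, 8, 35, 10), (q, 12, 8, 35, 31), (q, 12, 8, 35, 4), (r, 17, 23, 9, 11), (r, 17, 23, 9, 39), (t, 12, 8, 10, 10), (t, 12, 8, 10, 31), (t, 12, 8, 10, 4), (w, 12, 12, 30, 10), (w, 12, 12, 30, 31), (w, 12, 12, 30, 4), (w, 17, 37, 22, 11), (w, 17, 37, 22, 39), (z, 17, 18, 12, 11), (z, 17, 18, 12, 39)}.
σ[B <= 15]: keep tuples satisfying B <= 15 → {(q, 12, 8, 35, 10), (q, 12, 8, 35, 31), (q, 12, 8, 35, 4), (t, 12, 8, 10, 10), (t, 12, 8, 10, 31), (t, 12, 8, 10, 4), (w, 12, 12, 30, 10), (w, 12, 12, 30, 31), (w, 12, 12, 30, 4)}
π_{A, F, B} gives {(10, 12, 12), (10, 8, 12), (31, 12, 12), (31, 8, 12), (4, 12, 12), (4, 8, 12)} (3 duplicate(s) eliminated).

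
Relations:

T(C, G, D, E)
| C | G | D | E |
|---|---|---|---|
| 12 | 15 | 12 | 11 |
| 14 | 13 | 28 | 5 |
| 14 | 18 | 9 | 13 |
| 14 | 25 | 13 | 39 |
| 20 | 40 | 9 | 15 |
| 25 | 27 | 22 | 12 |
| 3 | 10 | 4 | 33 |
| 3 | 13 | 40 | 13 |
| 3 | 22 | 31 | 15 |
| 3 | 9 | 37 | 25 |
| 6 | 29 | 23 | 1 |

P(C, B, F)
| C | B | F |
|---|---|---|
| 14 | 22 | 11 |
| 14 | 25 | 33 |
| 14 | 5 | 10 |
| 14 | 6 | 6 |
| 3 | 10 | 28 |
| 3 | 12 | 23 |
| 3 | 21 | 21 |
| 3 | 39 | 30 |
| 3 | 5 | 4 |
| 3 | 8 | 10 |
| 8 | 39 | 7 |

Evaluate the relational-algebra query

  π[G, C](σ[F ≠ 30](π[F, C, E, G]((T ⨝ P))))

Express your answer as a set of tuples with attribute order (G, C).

{(10, 3), (13, 14), (13, 3), (18, 14), (22, 3), (25, 14), (9, 3)}

Joining T and P on C yields {(14, 13, 28, 5, 22, 11), (14, 13, 28, 5, 25, 33), (14, 13, 28, 5, 5, 10), (14, 13, 28, 5, 6, 6), (14, 18, 9, 13, 22, 11), (14, 18, 9, 13, 25, 33), (14, 18, 9, 13, 5, 10), (14, 18, 9, 13, 6, 6), (14, 25, 13, 39, 22, 11), (14, 25, 13, 39, 25, 33), (14, 25, 13, 39, 5, 10), (14, 25, 13, 39, 6, 6), (3, 10, 4, 33, 10, 28), (3, 10, 4, 33, 12, 23), (3, 10, 4, 33, 21, 21), (3, 10, 4, 33, 39, 30), (3, 10, 4, 33, 5, 4), (3, 10, 4, 33, 8, 10), (3, 13, 40, 13, 10, 28), (3, 13, 40, 13, 12, 23), (3, 13, 40, 13, 21, 21), (3, 13, 40, 13, 39, 30), (3, 13, 40, 13, 5, 4), (3, 13, 40, 13, 8, 10), (3, 22, 31, 15, 10, 28), (3, 22, 31, 15, 12, 23), (3, 22, 31, 15, 21, 21), (3, 22, 31, 15, 39, 30), (3, 22, 31, 15, 5, 4), (3, 22, 31, 15, 8, 10), (3, 9, 37, 25, 10, 28), (3, 9, 37, 25, 12, 23), (3, 9, 37, 25, 21, 21), (3, 9, 37, 25, 39, 30), (3, 9, 37, 25, 5, 4), (3, 9, 37, 25, 8, 10)}.
π_{F, C, E, G} gives {(10, 14, 13, 18), (10, 14, 39, 25), (10, 14, 5, 13), (10, 3, 13, 13), (10, 3, 15, 22), (10, 3, 25, 9), (10, 3, 33, 10), (11, 14, 13, 18), (11, 14, 39, 25), (11, 14, 5, 13), (21, 3, 13, 13), (21, 3, 15, 22), (21, 3, 25, 9), (21, 3, 33, 10), (23, 3, 13, 13), (23, 3, 15, 22), (23, 3, 25, 9), (23, 3, 33, 10), (28, 3, 13, 13), (28, 3, 15, 22), (28, 3, 25, 9), (28, 3, 33, 10), (30, 3, 13, 13), (30, 3, 15, 22), (30, 3, 25, 9), (30, 3, 33, 10), (33, 14, 13, 18), (33, 14, 39, 25), (33, 14, 5, 13), (4, 3, 13, 13), (4, 3, 15, 22), (4, 3, 25, 9), (4, 3, 33, 10), (6, 14, 13, 18), (6, 14, 39, 25), (6, 14, 5, 13)}.
Apply σ_{F ≠ 30}; surviving tuples: {(10, 14, 13, 18), (10, 14, 39, 25), (10, 14, 5, 13), (10, 3, 13, 13), (10, 3, 15, 22), (10, 3, 25, 9), (10, 3, 33, 10), (11, 14, 13, 18), (11, 14, 39, 25), (11, 14, 5, 13), (21, 3, 13, 13), (21, 3, 15, 22), (21, 3, 25, 9), (21, 3, 33, 10), (23, 3, 13, 13), (23, 3, 15, 22), (23, 3, 25, 9), (23, 3, 33, 10), (28, 3, 13, 13), (28, 3, 15, 22), (28, 3, 25, 9), (28, 3, 33, 10), (33, 14, 13, 18), (33, 14, 39, 25), (33, 14, 5, 13), (4, 3, 13, 13), (4, 3, 15, 22), (4, 3, 25, 9), (4, 3, 33, 10), (6, 14, 13, 18), (6, 14, 39, 25), (6, 14, 5, 13)}
π_{G, C} gives {(10, 3), (13, 14), (13, 3), (18, 14), (22, 3), (25, 14), (9, 3)} (25 duplicate(s) eliminated).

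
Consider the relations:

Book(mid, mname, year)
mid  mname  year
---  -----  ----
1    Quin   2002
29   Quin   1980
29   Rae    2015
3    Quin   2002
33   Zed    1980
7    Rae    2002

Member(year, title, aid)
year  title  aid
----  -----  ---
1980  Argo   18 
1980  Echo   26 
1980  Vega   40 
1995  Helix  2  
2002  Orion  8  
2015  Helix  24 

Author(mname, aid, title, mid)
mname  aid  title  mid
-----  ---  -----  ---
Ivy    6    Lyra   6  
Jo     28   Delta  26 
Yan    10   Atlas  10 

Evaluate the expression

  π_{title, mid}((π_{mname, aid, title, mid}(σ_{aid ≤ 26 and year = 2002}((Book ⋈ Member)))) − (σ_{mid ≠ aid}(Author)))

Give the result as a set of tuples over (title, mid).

{(Orion, 1), (Orion, 3), (Orion, 7)}

Natural join on year: {(1, Quin, 2002, Orion, 8), (29, Quin, 1980, Argo, 18), (29, Quin, 1980, Echo, 26), (29, Quin, 1980, Vega, 40), (29, Rae, 2015, Helix, 24), (3, Quin, 2002, Orion, 8), (33, Zed, 1980, Argo, 18), (33, Zed, 1980, Echo, 26), (33, Zed, 1980, Vega, 40), (7, Rae, 2002, Orion, 8)}
Apply σ_{aid ≤ 26 and year = 2002}; surviving tuples: {(1, Quin, 2002, Orion, 8), (3, Quin, 2002, Orion, 8), (7, Rae, 2002, Orion, 8)}
Keep only column(s) mname, aid, title, mid: {(Quin, 8, Orion, 1), (Quin, 8, Orion, 3), (Rae, 8, Orion, 7)}
Apply σ_{mid ≠ aid}; surviving tuples: {(Jo, 28, Delta, 26)}
Taking the difference: {(Quin, 8, Orion, 1), (Quin, 8, Orion, 3), (Rae, 8, Orion, 7)}
Keep only column(s) title, mid: {(Orion, 1), (Orion, 3), (Orion, 7)}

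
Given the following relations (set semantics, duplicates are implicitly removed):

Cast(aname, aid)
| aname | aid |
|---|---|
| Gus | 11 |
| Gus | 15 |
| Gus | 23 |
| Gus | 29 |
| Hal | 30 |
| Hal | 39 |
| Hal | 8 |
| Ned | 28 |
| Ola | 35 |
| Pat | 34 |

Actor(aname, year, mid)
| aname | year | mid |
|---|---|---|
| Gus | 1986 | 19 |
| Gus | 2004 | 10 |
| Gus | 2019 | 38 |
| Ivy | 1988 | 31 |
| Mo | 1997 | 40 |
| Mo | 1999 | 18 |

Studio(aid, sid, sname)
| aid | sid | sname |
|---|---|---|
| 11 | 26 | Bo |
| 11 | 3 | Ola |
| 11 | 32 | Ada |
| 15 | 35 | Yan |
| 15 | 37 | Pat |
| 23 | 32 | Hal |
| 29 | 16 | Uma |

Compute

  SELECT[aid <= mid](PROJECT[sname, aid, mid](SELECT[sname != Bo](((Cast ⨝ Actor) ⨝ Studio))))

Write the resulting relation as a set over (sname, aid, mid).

{(Ada, 11, 19), (Ada, 11, 38), (Hal, 23, 38), (Ola, 11, 19), (Ola, 11, 38), (Pat, 15, 19), (Pat, 15, 38), (Uma, 29, 38), (Yan, 15, 19), (Yan, 15, 38)}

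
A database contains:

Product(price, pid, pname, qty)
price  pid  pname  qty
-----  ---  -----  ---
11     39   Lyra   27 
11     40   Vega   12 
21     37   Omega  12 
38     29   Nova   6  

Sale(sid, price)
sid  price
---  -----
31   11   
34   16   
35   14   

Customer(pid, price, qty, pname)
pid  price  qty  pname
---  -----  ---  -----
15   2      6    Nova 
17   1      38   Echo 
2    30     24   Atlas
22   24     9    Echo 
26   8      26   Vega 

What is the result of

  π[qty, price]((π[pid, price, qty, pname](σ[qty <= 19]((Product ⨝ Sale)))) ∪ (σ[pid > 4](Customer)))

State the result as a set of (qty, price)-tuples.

{(12, 11), (26, 8), (38, 1), (6, 2), (9, 24)}

Product ⋈ Sale (natural join on price): {(11, 39, Lyra, 27, 31), (11, 40, Vega, 12, 31)}
Filtering on qty <= 19 leaves {(11, 40, Vega, 12, 31)}.
π_{pid, price, qty, pname} gives {(40, 11, 12, Vega)}.
Filtering on pid > 4 leaves {(15, 2, 6, Nova), (17, 1, 38, Echo), (22, 24, 9, Echo), (26, 8, 26, Vega)}.
Set union of the two operands is {(15, 2, 6, Nova), (17, 1, 38, Echo), (22, 24, 9, Echo), (26, 8, 26, Vega), (40, 11, 12, Vega)}.
π_{qty, price} gives {(12, 11), (26, 8), (38, 1), (6, 2), (9, 24)}.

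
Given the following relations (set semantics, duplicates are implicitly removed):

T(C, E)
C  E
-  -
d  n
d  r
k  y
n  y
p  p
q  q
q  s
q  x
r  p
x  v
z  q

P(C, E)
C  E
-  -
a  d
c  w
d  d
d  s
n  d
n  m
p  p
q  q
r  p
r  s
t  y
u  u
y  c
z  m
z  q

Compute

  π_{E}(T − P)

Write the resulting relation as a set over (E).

{n, r, s, v, x, y}

Difference: {(d, n), (d, r), (k, y), (n, y), (p, p), (q, q), (q, s), (q, x), (r, p), (x, v), (z, q)} with {(a, d), (c, w), (d, d), (d, s), (n, d), (n, m), (p, p), (q, q), (r, p), (r, s), (t, y), (u, u), (y, c), (z, m), (z, q)} → {(d, n), (d, r), (k, y), (n, y), (q, s), (q, x), (x, v)}
π[E]: project onto (E) (1 duplicate(s) eliminated) → {n, r, s, v, x, y}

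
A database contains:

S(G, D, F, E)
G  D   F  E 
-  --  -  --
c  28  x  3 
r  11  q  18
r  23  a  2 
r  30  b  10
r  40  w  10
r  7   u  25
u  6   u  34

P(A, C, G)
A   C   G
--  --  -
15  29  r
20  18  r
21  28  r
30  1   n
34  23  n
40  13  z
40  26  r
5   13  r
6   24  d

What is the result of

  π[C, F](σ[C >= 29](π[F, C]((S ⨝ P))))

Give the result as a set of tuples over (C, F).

{(29, a), (29, b), (29, q), (29, u), (29, w)}

Natural join on G: {(r, 11, q, 18, 15, 29), (r, 11, q, 18, 20, 18), (r, 11, q, 18, 21, 28), (r, 11, q, 18, 40, 26), (r, 11, q, 18, 5, 13), (r, 23, a, 2, 15, 29), (r, 23, a, 2, 20, 18), (r, 23, a, 2, 21, 28), (r, 23, a, 2, 40, 26), (r, 23, a, 2, 5, 13), (r, 30, b, 10, 15, 29), (r, 30, b, 10, 20, 18), (r, 30, b, 10, 21, 28), (r, 30, b, 10, 40, 26), (r, 30, b, 10, 5, 13), (r, 40, w, 10, 15, 29), (r, 40, w, 10, 20, 18), (r, 40, w, 10, 21, 28), (r, 40, w, 10, 40, 26), (r, 40, w, 10, 5, 13), (r, 7, u, 25, 15, 29), (r, 7, u, 25, 20, 18), (r, 7, u, 25, 21, 28), (r, 7, u, 25, 40, 26), (r, 7, u, 25, 5, 13)}
π[F, C]: project onto (F, C) → {(a, 13), (a, 18), (a, 26), (a, 28), (a, 29), (b, 13), (b, 18), (b, 26), (b, 28), (b, 29), (q, 13), (q, 18), (q, 26), (q, 28), (q, 29), (u, 13), (u, 18), (u, 26), (u, 28), (u, 29), (w, 13), (w, 18), (w, 26), (w, 28), (w, 29)}
Filtering on C >= 29 leaves {(a, 29), (b, 29), (q, 29), (u, 29), (w, 29)}.
π[C, F]: project onto (C, F) → {(29, a), (29, b), (29, q), (29, u), (29, w)}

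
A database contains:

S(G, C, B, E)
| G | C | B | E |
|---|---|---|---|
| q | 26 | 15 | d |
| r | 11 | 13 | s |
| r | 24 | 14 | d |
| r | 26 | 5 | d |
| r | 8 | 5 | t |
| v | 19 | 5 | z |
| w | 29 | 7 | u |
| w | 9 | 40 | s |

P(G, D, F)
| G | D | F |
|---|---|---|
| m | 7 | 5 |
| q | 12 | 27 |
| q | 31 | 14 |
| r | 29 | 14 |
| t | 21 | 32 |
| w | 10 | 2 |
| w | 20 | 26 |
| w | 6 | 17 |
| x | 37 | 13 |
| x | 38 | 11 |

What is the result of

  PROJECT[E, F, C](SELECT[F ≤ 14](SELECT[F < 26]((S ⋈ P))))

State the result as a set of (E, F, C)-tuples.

{(d, 14, 24), (d, 14, 26), (s, 14, 11), (s, 2, 9), (t, 14, 8), (u, 2, 29)}

S ⋈ P (natural join on G): {(q, 26, 15, d, 12, 27), (q, 26, 15, d, 31, 14), (r, 11, 13, s, 29, 14), (r, 24, 14, d, 29, 14), (r, 26, 5, d, 29, 14), (r, 8, 5, t, 29, 14), (w, 29, 7, u, 10, 2), (w, 29, 7, u, 20, 26), (w, 29, 7, u, 6, 17), (w, 9, 40, s, 10, 2), (w, 9, 40, s, 20, 26), (w, 9, 40, s, 6, 17)}
σ[F < 26]: keep tuples satisfying F < 26 → {(q, 26, 15, d, 31, 14), (r, 11, 13, s, 29, 14), (r, 24, 14, d, 29, 14), (r, 26, 5, d, 29, 14), (r, 8, 5, t, 29, 14), (w, 29, 7, u, 10, 2), (w, 29, 7, u, 6, 17), (w, 9, 40, s, 10, 2), (w, 9, 40, s, 6, 17)}
σ[F ≤ 14]: keep tuples satisfying F ≤ 14 → {(q, 26, 15, d, 31, 14), (r, 11, 13, s, 29, 14), (r, 24, 14, d, 29, 14), (r, 26, 5, d, 29, 14), (r, 8, 5, t, 29, 14), (w, 29, 7, u, 10, 2), (w, 9, 40, s, 10, 2)}
π_{E, F, C} gives {(d, 14, 24), (d, 14, 26), (s, 14, 11), (s, 2, 9), (t, 14, 8), (u, 2, 29)} (1 duplicate(s) eliminated).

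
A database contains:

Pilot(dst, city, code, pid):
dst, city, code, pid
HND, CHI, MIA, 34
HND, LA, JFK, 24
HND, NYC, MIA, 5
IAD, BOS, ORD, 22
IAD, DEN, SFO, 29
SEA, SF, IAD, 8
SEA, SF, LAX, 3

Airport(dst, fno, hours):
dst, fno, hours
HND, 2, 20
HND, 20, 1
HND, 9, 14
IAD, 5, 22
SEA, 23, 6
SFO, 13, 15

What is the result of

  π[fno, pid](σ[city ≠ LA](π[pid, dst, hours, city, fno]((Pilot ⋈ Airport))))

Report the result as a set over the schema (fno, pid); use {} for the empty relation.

{(2, 34), (2, 5), (20, 34), (20, 5), (23, 3), (23, 8), (5, 22), (5, 29), (9, 34), (9, 5)}

Joining Pilot and Airport on dst yields {(HND, CHI, MIA, 34, 2, 20), (HND, CHI, MIA, 34, 20, 1), (HND, CHI, MIA, 34, 9, 14), (HND, LA, JFK, 24, 2, 20), (HND, LA, JFK, 24, 20, 1), (HND, LA, JFK, 24, 9, 14), (HND, NYC, MIA, 5, 2, 20), (HND, NYC, MIA, 5, 20, 1), (HND, NYC, MIA, 5, 9, 14), (IAD, BOS, ORD, 22, 5, 22), (IAD, DEN, SFO, 29, 5, 22), (SEA, SF, IAD, 8, 23, 6), (SEA, SF, LAX, 3, 23, 6)}.
π[pid, dst, hours, city, fno]: project onto (pid, dst, hours, city, fno) → {(22, IAD, 22, BOS, 5), (24, HND, 1, LA, 20), (24, HND, 14, LA, 9), (24, HND, 20, LA, 2), (29, IAD, 22, DEN, 5), (3, SEA, 6, SF, 23), (34, HND, 1, CHI, 20), (34, HND, 14, CHI, 9), (34, HND, 20, CHI, 2), (5, HND, 1, NYC, 20), (5, HND, 14, NYC, 9), (5, HND, 20, NYC, 2), (8, SEA, 6, SF, 23)}
Apply σ_{city ≠ LA}; surviving tuples: {(22, IAD, 22, BOS, 5), (29, IAD, 22, DEN, 5), (3, SEA, 6, SF, 23), (34, HND, 1, CHI, 20), (34, HND, 14, CHI, 9), (34, HND, 20, CHI, 2), (5, HND, 1, NYC, 20), (5, HND, 14, NYC, 9), (5, HND, 20, NYC, 2), (8, SEA, 6, SF, 23)}
π[fno, pid]: project onto (fno, pid) → {(2, 34), (2, 5), (20, 34), (20, 5), (23, 3), (23, 8), (5, 22), (5, 29), (9, 34), (9, 5)}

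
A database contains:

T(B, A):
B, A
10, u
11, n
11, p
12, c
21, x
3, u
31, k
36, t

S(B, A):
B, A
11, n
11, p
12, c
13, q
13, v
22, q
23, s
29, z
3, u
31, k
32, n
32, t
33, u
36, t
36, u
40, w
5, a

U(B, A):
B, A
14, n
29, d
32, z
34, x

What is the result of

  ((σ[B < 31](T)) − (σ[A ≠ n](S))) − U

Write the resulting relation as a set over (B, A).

{(10, u), (11, n), (21, x)}

σ[B < 31]: keep tuples satisfying B < 31 → {(10, u), (11, n), (11, p), (12, c), (21, x), (3, u)}
σ[A ≠ n]: keep tuples satisfying A ≠ n → {(11, p), (12, c), (13, q), (13, v), (22, q), (23, s), (29, z), (3, u), (31, k), (32, t), (33, u), (36, t), (36, u), (40, w), (5, a)}
Set difference of the two operands is {(10, u), (11, n), (21, x)}.
Set difference of the two operands is {(10, u), (11, n), (21, x)}.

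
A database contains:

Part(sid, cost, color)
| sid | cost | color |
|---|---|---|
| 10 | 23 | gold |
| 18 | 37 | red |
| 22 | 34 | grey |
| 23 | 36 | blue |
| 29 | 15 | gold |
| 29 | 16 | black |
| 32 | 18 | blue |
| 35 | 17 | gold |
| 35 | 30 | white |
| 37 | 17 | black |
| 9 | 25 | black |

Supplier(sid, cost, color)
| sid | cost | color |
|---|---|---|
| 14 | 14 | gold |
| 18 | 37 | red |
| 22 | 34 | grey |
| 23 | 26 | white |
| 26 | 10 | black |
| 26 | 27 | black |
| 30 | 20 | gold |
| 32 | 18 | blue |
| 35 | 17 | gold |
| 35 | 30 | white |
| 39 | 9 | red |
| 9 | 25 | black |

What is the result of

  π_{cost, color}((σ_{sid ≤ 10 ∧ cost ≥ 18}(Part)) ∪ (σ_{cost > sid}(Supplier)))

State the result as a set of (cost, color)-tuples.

σ[sid ≤ 10 ∧ cost ≥ 18]: keep tuples satisfying sid ≤ 10 ∧ cost ≥ 18 → {(10, 23, gold), (9, 25, black)}
σ[cost > sid]: keep tuples satisfying cost > sid → {(18, 37, red), (22, 34, grey), (23, 26, white), (26, 27, black), (9, 25, black)}
Set union of the two operands is {(10, 23, gold), (18, 37, red), (22, 34, grey), (23, 26, white), (26, 27, black), (9, 25, black)}.
π_{cost, color} gives {(23, gold), (25, black), (26, white), (27, black), (34, grey), (37, red)}.

{(23, gold), (25, black), (26, white), (27, black), (34, grey), (37, red)}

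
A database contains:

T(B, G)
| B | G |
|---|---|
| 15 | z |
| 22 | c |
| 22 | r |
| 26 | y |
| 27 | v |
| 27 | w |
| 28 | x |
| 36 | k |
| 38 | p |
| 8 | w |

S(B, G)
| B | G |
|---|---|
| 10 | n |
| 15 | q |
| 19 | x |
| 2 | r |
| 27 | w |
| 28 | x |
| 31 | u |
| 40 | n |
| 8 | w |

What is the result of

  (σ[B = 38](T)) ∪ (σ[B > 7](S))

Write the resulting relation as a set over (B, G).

Filtering on B = 38 leaves {(38, p)}.
Filtering on B > 7 leaves {(10, n), (15, q), (19, x), (27, w), (28, x), (31, u), (40, n), (8, w)}.
Set union of the two operands is {(10, n), (15, q), (19, x), (27, w), (28, x), (31, u), (38, p), (40, n), (8, w)}.

{(10, n), (15, q), (19, x), (27, w), (28, x), (31, u), (38, p), (40, n), (8, w)}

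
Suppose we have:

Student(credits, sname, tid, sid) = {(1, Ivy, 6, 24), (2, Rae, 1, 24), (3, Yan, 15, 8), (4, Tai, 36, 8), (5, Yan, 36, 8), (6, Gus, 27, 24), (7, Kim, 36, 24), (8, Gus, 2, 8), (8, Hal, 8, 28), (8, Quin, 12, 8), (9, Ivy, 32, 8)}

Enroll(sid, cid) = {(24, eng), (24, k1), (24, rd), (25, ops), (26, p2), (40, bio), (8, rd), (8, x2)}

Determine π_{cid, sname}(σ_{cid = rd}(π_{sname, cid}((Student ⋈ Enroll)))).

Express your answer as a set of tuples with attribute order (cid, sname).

Natural join on sid: {(1, Ivy, 6, 24, eng), (1, Ivy, 6, 24, k1), (1, Ivy, 6, 24, rd), (2, Rae, 1, 24, eng), (2, Rae, 1, 24, k1), (2, Rae, 1, 24, rd), (3, Yan, 15, 8, rd), (3, Yan, 15, 8, x2), (4, Tai, 36, 8, rd), (4, Tai, 36, 8, x2), (5, Yan, 36, 8, rd), (5, Yan, 36, 8, x2), (6, Gus, 27, 24, eng), (6, Gus, 27, 24, k1), (6, Gus, 27, 24, rd), (7, Kim, 36, 24, eng), (7, Kim, 36, 24, k1), (7, Kim, 36, 24, rd), (8, Gus, 2, 8, rd), (8, Gus, 2, 8, x2), (8, Quin, 12, 8, rd), (8, Quin, 12, 8, x2), (9, Ivy, 32, 8, rd), (9, Ivy, 32, 8, x2)}
π[sname, cid]: project onto (sname, cid) (4 duplicate(s) eliminated) → {(Gus, eng), (Gus, k1), (Gus, rd), (Gus, x2), (Ivy, eng), (Ivy, k1), (Ivy, rd), (Ivy, x2), (Kim, eng), (Kim, k1), (Kim, rd), (Quin, rd), (Quin, x2), (Rae, eng), (Rae, k1), (Rae, rd), (Tai, rd), (Tai, x2), (Yan, rd), (Yan, x2)}
σ[cid = rd]: keep tuples satisfying cid = rd → {(Gus, rd), (Ivy, rd), (Kim, rd), (Quin, rd), (Rae, rd), (Tai, rd), (Yan, rd)}
π[cid, sname]: project onto (cid, sname) → {(rd, Gus), (rd, Ivy), (rd, Kim), (rd, Quin), (rd, Rae), (rd, Tai), (rd, Yan)}

{(rd, Gus), (rd, Ivy), (rd, Kim), (rd, Quin), (rd, Rae), (rd, Tai), (rd, Yan)}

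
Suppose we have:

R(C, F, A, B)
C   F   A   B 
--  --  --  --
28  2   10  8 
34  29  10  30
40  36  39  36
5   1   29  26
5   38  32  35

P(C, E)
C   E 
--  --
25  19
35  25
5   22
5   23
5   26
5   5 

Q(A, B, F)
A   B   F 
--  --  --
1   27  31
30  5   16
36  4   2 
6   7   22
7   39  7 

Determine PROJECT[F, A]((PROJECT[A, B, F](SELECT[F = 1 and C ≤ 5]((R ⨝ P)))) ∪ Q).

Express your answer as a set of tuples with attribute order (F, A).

{(1, 29), (16, 30), (2, 36), (22, 6), (31, 1), (7, 7)}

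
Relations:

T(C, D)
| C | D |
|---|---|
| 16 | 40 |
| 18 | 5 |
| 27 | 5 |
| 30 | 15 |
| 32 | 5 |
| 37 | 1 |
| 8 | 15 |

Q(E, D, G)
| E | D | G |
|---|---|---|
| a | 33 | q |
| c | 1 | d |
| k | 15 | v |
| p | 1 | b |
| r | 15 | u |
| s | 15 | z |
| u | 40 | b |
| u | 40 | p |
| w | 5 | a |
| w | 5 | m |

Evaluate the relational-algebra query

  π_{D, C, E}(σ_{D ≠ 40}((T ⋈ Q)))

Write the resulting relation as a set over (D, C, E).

{(1, 37, c), (1, 37, p), (15, 30, k), (15, 30, r), (15, 30, s), (15, 8, k), (15, 8, r), (15, 8, s), (5, 18, w), (5, 27, w), (5, 32, w)}

Natural join on D: {(16, 40, u, b), (16, 40, u, p), (18, 5, w, a), (18, 5, w, m), (27, 5, w, a), (27, 5, w, m), (30, 15, k, v), (30, 15, r, u), (30, 15, s, z), (32, 5, w, a), (32, 5, w, m), (37, 1, c, d), (37, 1, p, b), (8, 15, k, v), (8, 15, r, u), (8, 15, s, z)}
Selection D ≠ 40: {(18, 5, w, a), (18, 5, w, m), (27, 5, w, a), (27, 5, w, m), (30, 15, k, v), (30, 15, r, u), (30, 15, s, z), (32, 5, w, a), (32, 5, w, m), (37, 1, c, d), (37, 1, p, b), (8, 15, k, v), (8, 15, r, u), (8, 15, s, z)}
π[D, C, E]: project onto (D, C, E) (3 duplicate(s) eliminated) → {(1, 37, c), (1, 37, p), (15, 30, k), (15, 30, r), (15, 30, s), (15, 8, k), (15, 8, r), (15, 8, s), (5, 18, w), (5, 27, w), (5, 32, w)}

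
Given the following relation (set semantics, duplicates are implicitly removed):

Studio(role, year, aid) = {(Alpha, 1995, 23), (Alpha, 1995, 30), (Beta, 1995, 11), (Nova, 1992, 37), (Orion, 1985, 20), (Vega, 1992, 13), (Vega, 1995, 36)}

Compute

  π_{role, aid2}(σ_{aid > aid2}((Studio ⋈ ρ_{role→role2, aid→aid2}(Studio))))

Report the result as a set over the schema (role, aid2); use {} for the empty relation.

{(Alpha, 11), (Alpha, 23), (Nova, 13), (Vega, 11), (Vega, 23), (Vega, 30)}

ρ[role→role2, aid→aid2]: schema becomes (role2, year, aid2); tuples unchanged.
Studio ⋈ ρ_{role→role2, aid→aid2}(Studio) (natural join on year): {(Alpha, 1995, 23, Alpha, 23), (Alpha, 1995, 23, Alpha, 30), (Alpha, 1995, 23, Beta, 11), (Alpha, 1995, 23, Vega, 36), (Alpha, 1995, 30, Alpha, 23), (Alpha, 1995, 30, Alpha, 30), (Alpha, 1995, 30, Beta, 11), (Alpha, 1995, 30, Vega, 36), (Beta, 1995, 11, Alpha, 23), (Beta, 1995, 11, Alpha, 30), (Beta, 1995, 11, Beta, 11), (Beta, 1995, 11, Vega, 36), (Nova, 1992, 37, Nova, 37), (Nova, 1992, 37, Vega, 13), (Orion, 1985, 20, Orion, 20), (Vega, 1992, 13, Nova, 37), (Vega, 1992, 13, Vega, 13), (Vega, 1995, 36, Alpha, 23), (Vega, 1995, 36, Alpha, 30), (Vega, 1995, 36, Beta, 11), (Vega, 1995, 36, Vega, 36)}
Apply σ_{aid > aid2}; surviving tuples: {(Alpha, 1995, 23, Beta, 11), (Alpha, 1995, 30, Alpha, 23), (Alpha, 1995, 30, Beta, 11), (Nova, 1992, 37, Vega, 13), (Vega, 1995, 36, Alpha, 23), (Vega, 1995, 36, Alpha, 30), (Vega, 1995, 36, Beta, 11)}
π[role, aid2]: project onto (role, aid2) (1 duplicate(s) eliminated) → {(Alpha, 11), (Alpha, 23), (Nova, 13), (Vega, 11), (Vega, 23), (Vega, 30)}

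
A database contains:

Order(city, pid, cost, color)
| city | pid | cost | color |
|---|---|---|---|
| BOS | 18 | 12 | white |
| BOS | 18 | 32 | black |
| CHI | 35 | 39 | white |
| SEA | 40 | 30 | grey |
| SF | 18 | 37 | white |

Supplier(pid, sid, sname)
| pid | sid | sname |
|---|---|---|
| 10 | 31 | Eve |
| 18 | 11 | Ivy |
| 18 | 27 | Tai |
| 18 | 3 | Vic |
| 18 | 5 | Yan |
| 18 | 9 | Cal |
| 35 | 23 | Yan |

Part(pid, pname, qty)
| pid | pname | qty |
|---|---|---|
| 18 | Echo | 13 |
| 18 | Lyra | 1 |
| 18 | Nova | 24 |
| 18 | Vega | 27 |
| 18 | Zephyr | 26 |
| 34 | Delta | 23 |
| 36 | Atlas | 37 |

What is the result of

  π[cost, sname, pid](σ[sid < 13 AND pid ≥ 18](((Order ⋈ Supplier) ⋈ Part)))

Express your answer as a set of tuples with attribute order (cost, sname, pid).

{(12, Cal, 18), (12, Ivy, 18), (12, Vic, 18), (12, Yan, 18), (32, Cal, 18), (32, Ivy, 18), (32, Vic, 18), (32, Yan, 18), (37, Cal, 18), (37, Ivy, 18), (37, Vic, 18), (37, Yan, 18)}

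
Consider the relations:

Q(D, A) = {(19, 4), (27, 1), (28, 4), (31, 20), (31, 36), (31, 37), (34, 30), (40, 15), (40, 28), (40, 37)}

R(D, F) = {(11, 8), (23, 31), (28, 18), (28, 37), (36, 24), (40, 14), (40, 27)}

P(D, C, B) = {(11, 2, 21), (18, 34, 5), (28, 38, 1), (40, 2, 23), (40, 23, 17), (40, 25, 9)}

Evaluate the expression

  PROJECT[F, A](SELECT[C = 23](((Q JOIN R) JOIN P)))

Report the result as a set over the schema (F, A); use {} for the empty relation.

Joining Q and R on D yields {(28, 4, 18), (28, 4, 37), (40, 15, 14), (40, 15, 27), (40, 28, 14), (40, 28, 27), (40, 37, 14), (40, 37, 27)}.
Joining (Q JOIN R) and P on D yields {(28, 4, 18, 38, 1), (28, 4, 37, 38, 1), (40, 15, 14, 2, 23), (40, 15, 14, 23, 17), (40, 15, 14, 25, 9), (40, 15, 27, 2, 23), (40, 15, 27, 23, 17), (40, 15, 27, 25, 9), (40, 28, 14, 2, 23), (40, 28, 14, 23, 17), (40, 28, 14, 25, 9), (40, 28, 27, 2, 23), (40, 28, 27, 23, 17), (40, 28, 27, 25, 9), (40, 37, 14, 2, 23), (40, 37, 14, 23, 17), (40, 37, 14, 25, 9), (40, 37, 27, 2, 23), (40, 37, 27, 23, 17), (40, 37, 27, 25, 9)}.
Filtering on C = 23 leaves {(40, 15, 14, 23, 17), (40, 15, 27, 23, 17), (40, 28, 14, 23, 17), (40, 28, 27, 23, 17), (40, 37, 14, 23, 17), (40, 37, 27, 23, 17)}.
Projecting to F, A: {(14, 15), (14, 28), (14, 37), (27, 15), (27, 28), (27, 37)}

{(14, 15), (14, 28), (14, 37), (27, 15), (27, 28), (27, 37)}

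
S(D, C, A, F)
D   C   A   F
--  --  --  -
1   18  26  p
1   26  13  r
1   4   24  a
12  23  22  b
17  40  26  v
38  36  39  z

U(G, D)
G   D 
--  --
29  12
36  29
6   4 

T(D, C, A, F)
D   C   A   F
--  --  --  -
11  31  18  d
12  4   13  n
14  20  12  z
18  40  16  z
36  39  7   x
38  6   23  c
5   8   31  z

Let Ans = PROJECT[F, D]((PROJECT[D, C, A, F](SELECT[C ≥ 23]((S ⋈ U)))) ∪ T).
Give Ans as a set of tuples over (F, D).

{(b, 12), (c, 38), (d, 11), (n, 12), (x, 36), (z, 14), (z, 18), (z, 5)}

S ⋈ U (natural join on D): {(12, 23, 22, b, 29)}
Apply σ_{C ≥ 23}; surviving tuples: {(12, 23, 22, b, 29)}
Projecting to D, C, A, F: {(12, 23, 22, b)}
Taking the union: {(11, 31, 18, d), (12, 23, 22, b), (12, 4, 13, n), (14, 20, 12, z), (18, 40, 16, z), (36, 39, 7, x), (38, 6, 23, c), (5, 8, 31, z)}
Projecting to F, D: {(b, 12), (c, 38), (d, 11), (n, 12), (x, 36), (z, 14), (z, 18), (z, 5)}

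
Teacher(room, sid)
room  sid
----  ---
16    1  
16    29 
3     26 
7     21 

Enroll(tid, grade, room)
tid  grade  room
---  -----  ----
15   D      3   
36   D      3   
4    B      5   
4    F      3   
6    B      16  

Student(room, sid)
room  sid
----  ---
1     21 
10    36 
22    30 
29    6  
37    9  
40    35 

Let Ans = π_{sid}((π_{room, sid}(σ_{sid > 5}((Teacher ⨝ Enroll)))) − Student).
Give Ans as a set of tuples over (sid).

Natural join on room: {(16, 1, 6, B), (16, 29, 6, B), (3, 26, 15, D), (3, 26, 36, D), (3, 26, 4, F)}
Apply σ_{sid > 5}; surviving tuples: {(16, 29, 6, B), (3, 26, 15, D), (3, 26, 36, D), (3, 26, 4, F)}
Keep only column(s) room, sid (2 duplicate(s) eliminated): {(16, 29), (3, 26)}
Set difference of the two operands is {(16, 29), (3, 26)}.
Keep only column(s) sid: {26, 29}

{26, 29}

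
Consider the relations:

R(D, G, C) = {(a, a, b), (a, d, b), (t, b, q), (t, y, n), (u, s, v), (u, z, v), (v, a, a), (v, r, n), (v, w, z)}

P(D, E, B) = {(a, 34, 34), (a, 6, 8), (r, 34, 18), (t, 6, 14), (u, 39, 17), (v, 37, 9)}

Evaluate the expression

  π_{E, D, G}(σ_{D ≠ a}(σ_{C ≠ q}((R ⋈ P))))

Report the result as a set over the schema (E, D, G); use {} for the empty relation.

Natural join on D: {(a, a, b, 34, 34), (a, a, b, 6, 8), (a, d, b, 34, 34), (a, d, b, 6, 8), (t, b, q, 6, 14), (t, y, n, 6, 14), (u, s, v, 39, 17), (u, z, v, 39, 17), (v, a, a, 37, 9), (v, r, n, 37, 9), (v, w, z, 37, 9)}
Apply σ_{C ≠ q}; surviving tuples: {(a, a, b, 34, 34), (a, a, b, 6, 8), (a, d, b, 34, 34), (a, d, b, 6, 8), (t, y, n, 6, 14), (u, s, v, 39, 17), (u, z, v, 39, 17), (v, a, a, 37, 9), (v, r, n, 37, 9), (v, w, z, 37, 9)}
Apply σ_{D ≠ a}; surviving tuples: {(t, y, n, 6, 14), (u, s, v, 39, 17), (u, z, v, 39, 17), (v, a, a, 37, 9), (v, r, n, 37, 9), (v, w, z, 37, 9)}
Projecting to E, D, G: {(37, v, a), (37, v, r), (37, v, w), (39, u, s), (39, u, z), (6, t, y)}

{(37, v, a), (37, v, r), (37, v, w), (39, u, s), (39, u, z), (6, t, y)}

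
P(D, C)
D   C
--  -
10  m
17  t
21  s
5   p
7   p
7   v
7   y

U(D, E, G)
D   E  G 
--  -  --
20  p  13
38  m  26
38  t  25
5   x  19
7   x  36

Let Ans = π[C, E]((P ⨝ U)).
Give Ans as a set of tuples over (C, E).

{(p, x), (v, x), (y, x)}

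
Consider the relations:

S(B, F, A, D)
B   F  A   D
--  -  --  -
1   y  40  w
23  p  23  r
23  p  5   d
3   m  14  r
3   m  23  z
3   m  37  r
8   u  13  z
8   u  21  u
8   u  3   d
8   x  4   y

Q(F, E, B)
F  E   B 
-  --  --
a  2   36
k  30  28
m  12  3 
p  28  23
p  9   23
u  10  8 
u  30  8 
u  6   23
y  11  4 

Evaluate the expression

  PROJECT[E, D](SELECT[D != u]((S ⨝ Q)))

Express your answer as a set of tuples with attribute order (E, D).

Joining S and Q on B, F yields {(23, p, 23, r, 28), (23, p, 23, r, 9), (23, p, 5, d, 28), (23, p, 5, d, 9), (3, m, 14, r, 12), (3, m, 23, z, 12), (3, m, 37, r, 12), (8, u, 13, z, 10), (8, u, 13, z, 30), (8, u, 21, u, 10), (8, u, 21, u, 30), (8, u, 3, d, 10), (8, u, 3, d, 30)}.
Selection D != u: {(23, p, 23, r, 28), (23, p, 23, r, 9), (23, p, 5, d, 28), (23, p, 5, d, 9), (3, m, 14, r, 12), (3, m, 23, z, 12), (3, m, 37, r, 12), (8, u, 13, z, 10), (8, u, 13, z, 30), (8, u, 3, d, 10), (8, u, 3, d, 30)}
Projecting to E, D (1 duplicate(s) eliminated): {(10, d), (10, z), (12, r), (12, z), (28, d), (28, r), (30, d), (30, z), (9, d), (9, r)}

{(10, d), (10, z), (12, r), (12, z), (28, d), (28, r), (30, d), (30, z), (9, d), (9, r)}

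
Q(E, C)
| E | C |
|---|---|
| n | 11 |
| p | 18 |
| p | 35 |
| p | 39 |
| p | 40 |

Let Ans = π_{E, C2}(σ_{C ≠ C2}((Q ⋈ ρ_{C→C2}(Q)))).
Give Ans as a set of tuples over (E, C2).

{(p, 18), (p, 35), (p, 39), (p, 40)}

ρ[C→C2]: schema becomes (E, C2); tuples unchanged.
Joining Q and ρ_{C→C2}(Q) on E yields {(n, 11, 11), (p, 18, 18), (p, 18, 35), (p, 18, 39), (p, 18, 40), (p, 35, 18), (p, 35, 35), (p, 35, 39), (p, 35, 40), (p, 39, 18), (p, 39, 35), (p, 39, 39), (p, 39, 40), (p, 40, 18), (p, 40, 35), (p, 40, 39), (p, 40, 40)}.
σ[C ≠ C2]: keep tuples satisfying C ≠ C2 → {(p, 18, 35), (p, 18, 39), (p, 18, 40), (p, 35, 18), (p, 35, 39), (p, 35, 40), (p, 39, 18), (p, 39, 35), (p, 39, 40), (p, 40, 18), (p, 40, 35), (p, 40, 39)}
Projecting to E, C2 (8 duplicate(s) eliminated): {(p, 18), (p, 35), (p, 39), (p, 40)}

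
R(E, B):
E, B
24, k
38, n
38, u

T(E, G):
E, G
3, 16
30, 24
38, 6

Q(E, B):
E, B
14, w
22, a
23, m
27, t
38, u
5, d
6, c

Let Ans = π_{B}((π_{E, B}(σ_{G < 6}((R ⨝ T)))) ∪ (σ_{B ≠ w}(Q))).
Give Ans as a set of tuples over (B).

Joining R and T on E yields {(38, n, 6), (38, u, 6)}.
Apply σ_{G < 6}; surviving tuples: {}
π_{E, B} gives {}.
Apply σ_{B ≠ w}; surviving tuples: {(22, a), (23, m), (27, t), (38, u), (5, d), (6, c)}
Union: {} with {(22, a), (23, m), (27, t), (38, u), (5, d), (6, c)} → {(22, a), (23, m), (27, t), (38, u), (5, d), (6, c)}
π_{B} gives {a, c, d, m, t, u}.

{a, c, d, m, t, u}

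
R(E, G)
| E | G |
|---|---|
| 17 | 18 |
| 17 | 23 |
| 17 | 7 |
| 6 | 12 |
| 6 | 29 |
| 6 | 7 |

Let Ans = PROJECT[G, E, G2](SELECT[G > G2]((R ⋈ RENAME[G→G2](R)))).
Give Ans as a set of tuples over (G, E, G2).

{(12, 6, 7), (18, 17, 7), (23, 17, 18), (23, 17, 7), (29, 6, 12), (29, 6, 7)}

ρ[G→G2]: schema becomes (E, G2); tuples unchanged.
Natural join on E: {(17, 18, 18), (17, 18, 23), (17, 18, 7), (17, 23, 18), (17, 23, 23), (17, 23, 7), (17, 7, 18), (17, 7, 23), (17, 7, 7), (6, 12, 12), (6, 12, 29), (6, 12, 7), (6, 29, 12), (6, 29, 29), (6, 29, 7), (6, 7, 12), (6, 7, 29), (6, 7, 7)}
Selection G > G2: {(17, 18, 7), (17, 23, 18), (17, 23, 7), (6, 12, 7), (6, 29, 12), (6, 29, 7)}
Keep only column(s) G, E, G2: {(12, 6, 7), (18, 17, 7), (23, 17, 18), (23, 17, 7), (29, 6, 12), (29, 6, 7)}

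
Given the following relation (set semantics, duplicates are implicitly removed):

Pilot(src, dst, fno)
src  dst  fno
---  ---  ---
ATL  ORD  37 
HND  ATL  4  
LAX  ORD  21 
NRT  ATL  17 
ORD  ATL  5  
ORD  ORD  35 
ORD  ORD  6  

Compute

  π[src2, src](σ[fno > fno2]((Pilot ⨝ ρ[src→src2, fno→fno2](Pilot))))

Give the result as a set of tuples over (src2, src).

{(HND, NRT), (HND, ORD), (LAX, ATL), (LAX, ORD), (ORD, ATL), (ORD, LAX), (ORD, NRT), (ORD, ORD)}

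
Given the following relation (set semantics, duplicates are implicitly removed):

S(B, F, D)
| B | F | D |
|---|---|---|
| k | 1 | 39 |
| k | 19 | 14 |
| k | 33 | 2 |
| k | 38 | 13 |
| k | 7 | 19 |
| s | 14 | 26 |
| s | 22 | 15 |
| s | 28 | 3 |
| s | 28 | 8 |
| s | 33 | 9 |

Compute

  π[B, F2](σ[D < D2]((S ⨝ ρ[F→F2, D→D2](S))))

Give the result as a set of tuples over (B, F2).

ρ[F→F2, D→D2]: schema becomes (B, F2, D2); tuples unchanged.
S ⋈ ρ[F→F2, D→D2](S) (natural join on B): {(k, 1, 39, 1, 39), (k, 1, 39, 19, 14), (k, 1, 39, 33, 2), (k, 1, 39, 38, 13), (k, 1, 39, 7, 19), (k, 19, 14, 1, 39), (k, 19, 14, 19, 14), (k, 19, 14, 33, 2), (k, 19, 14, 38, 13), (k, 19, 14, 7, 19), (k, 33, 2, 1, 39), (k, 33, 2, 19, 14), (k, 33, 2, 33, 2), (k, 33, 2, 38, 13), (k, 33, 2, 7, 19), (k, 38, 13, 1, 39), (k, 38, 13, 19, 14), (k, 38, 13, 33, 2), (k, 38, 13, 38, 13), (k, 38, 13, 7, 19), (k, 7, 19, 1, 39), (k, 7, 19, 19, 14), (k, 7, 19, 33, 2), (k, 7, 19, 38, 13), (k, 7, 19, 7, 19), (s, 14, 26, 14, 26), (s, 14, 26, 22, 15), (s, 14, 26, 28, 3), (s, 14, 26, 28, 8), (s, 14, 26, 33, 9), (s, 22, 15, 14, 26), (s, 22, 15, 22, 15), (s, 22, 15, 28, 3), (s, 22, 15, 28, 8), (s, 22, 15, 33, 9), (s, 28, 3, 14, 26), (s, 28, 3, 22, 15), (s, 28, 3, 28, 3), (s, 28, 3, 28, 8), (s, 28, 3, 33, 9), (s, 28, 8, 14, 26), (s, 28, 8, 22, 15), (s, 28, 8, 28, 3), (s, 28, 8, 28, 8), (s, 28, 8, 33, 9), (s, 33, 9, 14, 26), (s, 33, 9, 22, 15), (s, 33, 9, 28, 3), (s, 33, 9, 28, 8), (s, 33, 9, 33, 9)}
Selection D < D2: {(k, 19, 14, 1, 39), (k, 19, 14, 7, 19), (k, 33, 2, 1, 39), (k, 33, 2, 19, 14), (k, 33, 2, 38, 13), (k, 33, 2, 7, 19), (k, 38, 13, 1, 39), (k, 38, 13, 19, 14), (k, 38, 13, 7, 19), (k, 7, 19, 1, 39), (s, 22, 15, 14, 26), (s, 28, 3, 14, 26), (s, 28, 3, 22, 15), (s, 28, 3, 28, 8), (s, 28, 3, 33, 9), (s, 28, 8, 14, 26), (s, 28, 8, 22, 15), (s, 28, 8, 33, 9), (s, 33, 9, 14, 26), (s, 33, 9, 22, 15)}
π[B, F2]: project onto (B, F2) (12 duplicate(s) eliminated) → {(k, 1), (k, 19), (k, 38), (k, 7), (s, 14), (s, 22), (s, 28), (s, 33)}

{(k, 1), (k, 19), (k, 38), (k, 7), (s, 14), (s, 22), (s, 28), (s, 33)}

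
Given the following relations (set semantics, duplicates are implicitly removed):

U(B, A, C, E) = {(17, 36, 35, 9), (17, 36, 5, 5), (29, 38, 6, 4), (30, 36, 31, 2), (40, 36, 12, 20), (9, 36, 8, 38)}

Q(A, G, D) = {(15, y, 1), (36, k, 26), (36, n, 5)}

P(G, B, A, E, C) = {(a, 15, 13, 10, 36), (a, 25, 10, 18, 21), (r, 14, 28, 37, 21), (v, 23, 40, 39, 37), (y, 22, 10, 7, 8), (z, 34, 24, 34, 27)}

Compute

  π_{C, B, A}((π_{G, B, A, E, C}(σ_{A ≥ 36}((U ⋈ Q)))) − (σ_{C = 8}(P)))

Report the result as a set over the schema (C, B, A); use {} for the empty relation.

{(12, 40, 36), (31, 30, 36), (35, 17, 36), (5, 17, 36), (8, 9, 36)}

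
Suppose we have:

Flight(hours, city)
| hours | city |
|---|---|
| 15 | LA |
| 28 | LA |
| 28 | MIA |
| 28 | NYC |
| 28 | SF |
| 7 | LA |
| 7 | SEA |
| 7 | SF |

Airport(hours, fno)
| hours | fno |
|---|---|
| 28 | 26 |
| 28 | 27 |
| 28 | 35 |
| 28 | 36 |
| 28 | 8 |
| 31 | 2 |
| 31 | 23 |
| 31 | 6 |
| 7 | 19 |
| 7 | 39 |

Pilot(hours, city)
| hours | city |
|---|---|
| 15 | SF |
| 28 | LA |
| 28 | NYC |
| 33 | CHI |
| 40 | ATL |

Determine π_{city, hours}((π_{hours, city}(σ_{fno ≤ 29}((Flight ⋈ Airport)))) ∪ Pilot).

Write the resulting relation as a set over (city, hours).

Joining Flight and Airport on hours yields {(28, LA, 26), (28, LA, 27), (28, LA, 35), (28, LA, 36), (28, LA, 8), (28, MIA, 26), (28, MIA, 27), (28, MIA, 35), (28, MIA, 36), (28, MIA, 8), (28, NYC, 26), (28, NYC, 27), (28, NYC, 35), (28, NYC, 36), (28, NYC, 8), (28, SF, 26), (28, SF, 27), (28, SF, 35), (28, SF, 36), (28, SF, 8), (7, LA, 19), (7, LA, 39), (7, SEA, 19), (7, SEA, 39), (7, SF, 19), (7, SF, 39)}.
Filtering on fno ≤ 29 leaves {(28, LA, 26), (28, LA, 27), (28, LA, 8), (28, MIA, 26), (28, MIA, 27), (28, MIA, 8), (28, NYC, 26), (28, NYC, 27), (28, NYC, 8), (28, SF, 26), (28, SF, 27), (28, SF, 8), (7, LA, 19), (7, SEA, 19), (7, SF, 19)}.
Keep only column(s) hours, city (8 duplicate(s) eliminated): {(28, LA), (28, MIA), (28, NYC), (28, SF), (7, LA), (7, SEA), (7, SF)}
Taking the union: {(15, SF), (28, LA), (28, MIA), (28, NYC), (28, SF), (33, CHI), (40, ATL), (7, LA), (7, SEA), (7, SF)}
Keep only column(s) city, hours: {(ATL, 40), (CHI, 33), (LA, 28), (LA, 7), (MIA, 28), (NYC, 28), (SEA, 7), (SF, 15), (SF, 28), (SF, 7)}

{(ATL, 40), (CHI, 33), (LA, 28), (LA, 7), (MIA, 28), (NYC, 28), (SEA, 7), (SF, 15), (SF, 28), (SF, 7)}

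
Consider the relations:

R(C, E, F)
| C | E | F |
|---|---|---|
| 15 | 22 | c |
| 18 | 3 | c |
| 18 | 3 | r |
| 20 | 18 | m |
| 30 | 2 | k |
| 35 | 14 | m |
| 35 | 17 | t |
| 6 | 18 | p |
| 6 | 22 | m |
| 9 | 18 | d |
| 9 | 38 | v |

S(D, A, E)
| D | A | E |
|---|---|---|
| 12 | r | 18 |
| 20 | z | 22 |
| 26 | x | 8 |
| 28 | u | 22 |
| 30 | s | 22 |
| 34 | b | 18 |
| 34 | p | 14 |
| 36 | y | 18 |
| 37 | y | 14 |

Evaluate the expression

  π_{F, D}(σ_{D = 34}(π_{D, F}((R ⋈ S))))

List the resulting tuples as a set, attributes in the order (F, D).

{(d, 34), (m, 34), (p, 34)}

R ⋈ S (natural join on E): {(15, 22, c, 20, z), (15, 22, c, 28, u), (15, 22, c, 30, s), (20, 18, m, 12, r), (20, 18, m, 34, b), (20, 18, m, 36, y), (35, 14, m, 34, p), (35, 14, m, 37, y), (6, 18, p, 12, r), (6, 18, p, 34, b), (6, 18, p, 36, y), (6, 22, m, 20, z), (6, 22, m, 28, u), (6, 22, m, 30, s), (9, 18, d, 12, r), (9, 18, d, 34, b), (9, 18, d, 36, y)}
Projecting to D, F (1 duplicate(s) eliminated): {(12, d), (12, m), (12, p), (20, c), (20, m), (28, c), (28, m), (30, c), (30, m), (34, d), (34, m), (34, p), (36, d), (36, m), (36, p), (37, m)}
Selection D = 34: {(34, d), (34, m), (34, p)}
Projecting to F, D: {(d, 34), (m, 34), (p, 34)}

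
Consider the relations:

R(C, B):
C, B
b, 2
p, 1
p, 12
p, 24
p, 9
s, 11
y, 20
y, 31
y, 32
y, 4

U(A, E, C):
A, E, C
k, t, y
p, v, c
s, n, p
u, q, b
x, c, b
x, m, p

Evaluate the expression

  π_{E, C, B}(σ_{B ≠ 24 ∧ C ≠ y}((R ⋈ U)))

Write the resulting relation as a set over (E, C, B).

{(c, b, 2), (m, p, 1), (m, p, 12), (m, p, 9), (n, p, 1), (n, p, 12), (n, p, 9), (q, b, 2)}

R ⋈ U (natural join on C): {(b, 2, u, q), (b, 2, x, c), (p, 1, s, n), (p, 1, x, m), (p, 12, s, n), (p, 12, x, m), (p, 24, s, n), (p, 24, x, m), (p, 9, s, n), (p, 9, x, m), (y, 20, k, t), (y, 31, k, t), (y, 32, k, t), (y, 4, k, t)}
Selection B ≠ 24 ∧ C ≠ y: {(b, 2, u, q), (b, 2, x, c), (p, 1, s, n), (p, 1, x, m), (p, 12, s, n), (p, 12, x, m), (p, 9, s, n), (p, 9, x, m)}
π[E, C, B]: project onto (E, C, B) → {(c, b, 2), (m, p, 1), (m, p, 12), (m, p, 9), (n, p, 1), (n, p, 12), (n, p, 9), (q, b, 2)}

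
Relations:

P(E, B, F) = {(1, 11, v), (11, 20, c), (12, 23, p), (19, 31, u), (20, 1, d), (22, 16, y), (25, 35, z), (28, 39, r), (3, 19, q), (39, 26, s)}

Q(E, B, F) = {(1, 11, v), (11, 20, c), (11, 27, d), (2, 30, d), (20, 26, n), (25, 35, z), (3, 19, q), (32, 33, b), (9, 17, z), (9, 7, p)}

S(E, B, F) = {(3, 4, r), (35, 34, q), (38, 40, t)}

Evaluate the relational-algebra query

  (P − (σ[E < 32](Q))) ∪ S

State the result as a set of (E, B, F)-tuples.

{(12, 23, p), (19, 31, u), (20, 1, d), (22, 16, y), (28, 39, r), (3, 4, r), (35, 34, q), (38, 40, t), (39, 26, s)}

Selection E < 32: {(1, 11, v), (11, 20, c), (11, 27, d), (2, 30, d), (20, 26, n), (25, 35, z), (3, 19, q), (9, 17, z), (9, 7, p)}
Taking the difference: {(12, 23, p), (19, 31, u), (20, 1, d), (22, 16, y), (28, 39, r), (39, 26, s)}
Taking the union: {(12, 23, p), (19, 31, u), (20, 1, d), (22, 16, y), (28, 39, r), (3, 4, r), (35, 34, q), (38, 40, t), (39, 26, s)}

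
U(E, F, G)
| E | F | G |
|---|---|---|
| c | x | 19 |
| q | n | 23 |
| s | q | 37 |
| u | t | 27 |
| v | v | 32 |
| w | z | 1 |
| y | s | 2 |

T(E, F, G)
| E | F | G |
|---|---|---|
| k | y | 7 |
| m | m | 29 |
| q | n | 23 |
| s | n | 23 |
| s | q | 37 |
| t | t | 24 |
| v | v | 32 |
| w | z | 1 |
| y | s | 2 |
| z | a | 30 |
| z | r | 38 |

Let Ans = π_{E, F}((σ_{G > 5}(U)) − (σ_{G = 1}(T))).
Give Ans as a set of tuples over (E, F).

{(c, x), (q, n), (s, q), (u, t), (v, v)}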